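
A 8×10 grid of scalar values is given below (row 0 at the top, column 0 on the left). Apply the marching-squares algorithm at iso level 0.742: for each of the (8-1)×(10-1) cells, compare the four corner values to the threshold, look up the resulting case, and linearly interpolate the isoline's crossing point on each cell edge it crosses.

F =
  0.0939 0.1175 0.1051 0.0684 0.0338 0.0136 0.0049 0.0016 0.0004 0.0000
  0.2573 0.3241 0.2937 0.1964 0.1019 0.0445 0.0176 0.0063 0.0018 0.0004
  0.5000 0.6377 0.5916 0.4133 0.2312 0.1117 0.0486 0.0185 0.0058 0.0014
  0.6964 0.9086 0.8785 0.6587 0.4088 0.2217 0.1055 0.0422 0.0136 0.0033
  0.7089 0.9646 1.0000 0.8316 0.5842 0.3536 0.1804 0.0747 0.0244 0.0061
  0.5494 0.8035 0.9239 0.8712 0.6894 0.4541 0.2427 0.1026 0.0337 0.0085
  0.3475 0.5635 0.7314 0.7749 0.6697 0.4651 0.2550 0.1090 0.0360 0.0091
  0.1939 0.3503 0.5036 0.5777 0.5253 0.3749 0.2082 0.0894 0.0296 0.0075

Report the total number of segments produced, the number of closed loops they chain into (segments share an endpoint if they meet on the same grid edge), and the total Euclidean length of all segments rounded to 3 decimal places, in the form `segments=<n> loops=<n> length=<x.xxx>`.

segments=14 loops=1 length=11.300

cell (2,0): code 0100 → (2.385,1.000)–(3.000,0.215)
cell (2,1): code 1100 → (2.524,2.000)–(2.385,1.000)
cell (2,2): code 1000 → (3.000,2.621)–(2.524,2.000)
cell (3,0): code 0110 → (3.000,0.215)–(4.000,0.129)
cell (3,2): code 1101 → (3.482,3.000)–(3.000,2.621)
cell (3,3): code 1000 → (4.000,3.362)–(3.482,3.000)
cell (4,0): code 0110 → (4.000,0.129)–(5.000,0.758)
cell (4,3): code 1001 → (5.000,3.711)–(4.000,3.362)
cell (5,0): code 0010 → (5.000,0.758)–(5.256,1.000)
cell (5,1): code 0011 → (5.256,1.000)–(5.945,2.000)
cell (5,2): code 0111 → (5.945,2.000)–(6.000,2.244)
cell (5,3): code 1001 → (6.000,3.313)–(5.000,3.711)
cell (6,2): code 0010 → (6.000,2.244)–(6.167,3.000)
cell (6,3): code 0001 → (6.167,3.000)–(6.000,3.313)
total: 14 segments, chained into 1 closed loop(s), length Σ = 11.299952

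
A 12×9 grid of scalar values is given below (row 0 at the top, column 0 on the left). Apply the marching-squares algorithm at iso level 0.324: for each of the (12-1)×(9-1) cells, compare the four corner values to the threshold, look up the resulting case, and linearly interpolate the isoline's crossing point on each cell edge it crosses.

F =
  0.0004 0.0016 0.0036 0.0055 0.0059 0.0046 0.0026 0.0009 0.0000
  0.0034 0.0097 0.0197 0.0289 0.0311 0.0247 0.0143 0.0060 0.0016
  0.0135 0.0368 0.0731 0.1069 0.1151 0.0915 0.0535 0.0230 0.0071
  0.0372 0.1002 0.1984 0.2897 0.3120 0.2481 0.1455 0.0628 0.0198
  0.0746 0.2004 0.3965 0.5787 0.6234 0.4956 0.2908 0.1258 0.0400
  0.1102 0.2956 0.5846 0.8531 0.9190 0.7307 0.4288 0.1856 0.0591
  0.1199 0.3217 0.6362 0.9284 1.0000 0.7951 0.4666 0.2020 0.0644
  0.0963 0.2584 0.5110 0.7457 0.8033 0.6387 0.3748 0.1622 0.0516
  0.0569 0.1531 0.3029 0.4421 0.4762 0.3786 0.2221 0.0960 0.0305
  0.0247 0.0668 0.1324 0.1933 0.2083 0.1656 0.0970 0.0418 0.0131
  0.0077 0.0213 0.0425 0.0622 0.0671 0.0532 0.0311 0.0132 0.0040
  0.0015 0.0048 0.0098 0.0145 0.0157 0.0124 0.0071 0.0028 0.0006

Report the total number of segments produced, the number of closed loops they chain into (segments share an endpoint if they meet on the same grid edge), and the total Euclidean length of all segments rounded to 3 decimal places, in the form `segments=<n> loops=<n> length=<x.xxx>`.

cell (3,1): code 0100 → (3.634,2.000)–(4.000,1.630)
cell (3,2): code 1100 → (3.119,3.000)–(3.634,2.000)
cell (3,3): code 1100 → (3.039,4.000)–(3.119,3.000)
cell (3,4): code 1100 → (3.307,5.000)–(3.039,4.000)
cell (3,5): code 1000 → (4.000,5.838)–(3.307,5.000)
cell (4,1): code 0110 → (4.000,1.630)–(5.000,1.098)
cell (4,5): code 1101 → (4.241,6.000)–(4.000,5.838)
cell (4,6): code 1000 → (5.000,6.431)–(4.241,6.000)
cell (5,1): code 0110 → (5.000,1.098)–(6.000,1.007)
cell (5,6): code 1001 → (6.000,6.539)–(5.000,6.431)
cell (6,1): code 0110 → (6.000,1.007)–(7.000,1.260)
cell (6,6): code 1001 → (7.000,6.239)–(6.000,6.539)
cell (7,1): code 0010 → (7.000,1.260)–(7.899,2.000)
cell (7,2): code 0111 → (7.899,2.000)–(8.000,2.152)
cell (7,5): code 1011 → (8.000,5.349)–(7.333,6.000)
cell (7,6): code 0001 → (7.333,6.000)–(7.000,6.239)
cell (8,2): code 0010 → (8.000,2.152)–(8.475,3.000)
cell (8,3): code 0011 → (8.475,3.000)–(8.568,4.000)
cell (8,4): code 0011 → (8.568,4.000)–(8.256,5.000)
cell (8,5): code 0001 → (8.256,5.000)–(8.000,5.349)
total: 20 segments, chained into 1 closed loop(s), length Σ = 17.298112

segments=20 loops=1 length=17.298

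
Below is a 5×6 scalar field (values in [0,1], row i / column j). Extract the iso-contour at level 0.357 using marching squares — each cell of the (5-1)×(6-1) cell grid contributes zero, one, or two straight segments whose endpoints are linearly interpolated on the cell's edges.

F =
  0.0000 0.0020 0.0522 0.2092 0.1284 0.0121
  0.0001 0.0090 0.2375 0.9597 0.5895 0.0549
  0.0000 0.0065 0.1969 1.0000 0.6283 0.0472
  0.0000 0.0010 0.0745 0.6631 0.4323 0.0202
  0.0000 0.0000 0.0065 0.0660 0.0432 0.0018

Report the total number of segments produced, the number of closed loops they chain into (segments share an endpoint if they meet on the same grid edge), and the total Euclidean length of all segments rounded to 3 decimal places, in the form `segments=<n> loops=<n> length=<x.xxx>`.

segments=10 loops=1 length=8.993

cell (0,2): code 0100 → (0.197,3.000)–(1.000,2.165)
cell (0,3): code 1100 → (0.496,4.000)–(0.197,3.000)
cell (0,4): code 1000 → (1.000,4.435)–(0.496,4.000)
cell (1,2): code 0110 → (1.000,2.165)–(2.000,2.199)
cell (1,4): code 1001 → (2.000,4.467)–(1.000,4.435)
cell (2,2): code 0110 → (2.000,2.199)–(3.000,2.480)
cell (2,4): code 1001 → (3.000,4.183)–(2.000,4.467)
cell (3,2): code 0010 → (3.000,2.480)–(3.513,3.000)
cell (3,3): code 0011 → (3.513,3.000)–(3.194,4.000)
cell (3,4): code 0001 → (3.194,4.000)–(3.000,4.183)
total: 10 segments, chained into 1 closed loop(s), length Σ = 8.993119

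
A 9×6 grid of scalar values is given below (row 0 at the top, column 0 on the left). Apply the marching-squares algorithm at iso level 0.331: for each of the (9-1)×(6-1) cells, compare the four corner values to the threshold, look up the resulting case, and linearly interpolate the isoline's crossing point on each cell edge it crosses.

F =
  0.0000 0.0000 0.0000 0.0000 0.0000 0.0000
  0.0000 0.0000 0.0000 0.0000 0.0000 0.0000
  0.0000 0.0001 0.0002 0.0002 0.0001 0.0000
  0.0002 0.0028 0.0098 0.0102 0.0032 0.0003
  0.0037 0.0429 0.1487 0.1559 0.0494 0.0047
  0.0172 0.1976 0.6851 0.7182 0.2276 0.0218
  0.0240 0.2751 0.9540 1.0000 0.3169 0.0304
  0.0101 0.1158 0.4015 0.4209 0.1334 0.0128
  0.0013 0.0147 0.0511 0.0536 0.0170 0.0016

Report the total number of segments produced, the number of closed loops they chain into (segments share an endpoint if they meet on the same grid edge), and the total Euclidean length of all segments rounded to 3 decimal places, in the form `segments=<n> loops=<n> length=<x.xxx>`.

segments=10 loops=1 length=9.188

cell (4,1): code 0100 → (4.340,2.000)–(5.000,1.274)
cell (4,2): code 1100 → (4.311,3.000)–(4.340,2.000)
cell (4,3): code 1000 → (5.000,3.789)–(4.311,3.000)
cell (5,1): code 0110 → (5.000,1.274)–(6.000,1.082)
cell (5,3): code 1001 → (6.000,3.979)–(5.000,3.789)
cell (6,1): code 0110 → (6.000,1.082)–(7.000,1.753)
cell (6,3): code 1001 → (7.000,3.313)–(6.000,3.979)
cell (7,1): code 0010 → (7.000,1.753)–(7.201,2.000)
cell (7,2): code 0011 → (7.201,2.000)–(7.245,3.000)
cell (7,3): code 0001 → (7.245,3.000)–(7.000,3.313)
total: 10 segments, chained into 1 closed loop(s), length Σ = 9.187869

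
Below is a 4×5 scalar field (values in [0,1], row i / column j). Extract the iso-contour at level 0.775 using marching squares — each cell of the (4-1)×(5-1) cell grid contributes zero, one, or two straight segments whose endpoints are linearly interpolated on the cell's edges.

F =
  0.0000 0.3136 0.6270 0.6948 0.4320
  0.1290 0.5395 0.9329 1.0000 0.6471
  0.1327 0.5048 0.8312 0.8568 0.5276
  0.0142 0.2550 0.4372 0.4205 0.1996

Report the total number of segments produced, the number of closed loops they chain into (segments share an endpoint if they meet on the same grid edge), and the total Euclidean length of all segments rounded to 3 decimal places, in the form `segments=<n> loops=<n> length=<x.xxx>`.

cell (0,1): code 0100 → (0.484,2.000)–(1.000,1.599)
cell (0,2): code 1100 → (0.263,3.000)–(0.484,2.000)
cell (0,3): code 1000 → (1.000,3.638)–(0.263,3.000)
cell (1,1): code 0110 → (1.000,1.599)–(2.000,1.828)
cell (1,3): code 1001 → (2.000,3.248)–(1.000,3.638)
cell (2,1): code 0010 → (2.000,1.828)–(2.143,2.000)
cell (2,2): code 0011 → (2.143,2.000)–(2.187,3.000)
cell (2,3): code 0001 → (2.187,3.000)–(2.000,3.248)
total: 8 segments, chained into 1 closed loop(s), length Σ = 6.287515

segments=8 loops=1 length=6.288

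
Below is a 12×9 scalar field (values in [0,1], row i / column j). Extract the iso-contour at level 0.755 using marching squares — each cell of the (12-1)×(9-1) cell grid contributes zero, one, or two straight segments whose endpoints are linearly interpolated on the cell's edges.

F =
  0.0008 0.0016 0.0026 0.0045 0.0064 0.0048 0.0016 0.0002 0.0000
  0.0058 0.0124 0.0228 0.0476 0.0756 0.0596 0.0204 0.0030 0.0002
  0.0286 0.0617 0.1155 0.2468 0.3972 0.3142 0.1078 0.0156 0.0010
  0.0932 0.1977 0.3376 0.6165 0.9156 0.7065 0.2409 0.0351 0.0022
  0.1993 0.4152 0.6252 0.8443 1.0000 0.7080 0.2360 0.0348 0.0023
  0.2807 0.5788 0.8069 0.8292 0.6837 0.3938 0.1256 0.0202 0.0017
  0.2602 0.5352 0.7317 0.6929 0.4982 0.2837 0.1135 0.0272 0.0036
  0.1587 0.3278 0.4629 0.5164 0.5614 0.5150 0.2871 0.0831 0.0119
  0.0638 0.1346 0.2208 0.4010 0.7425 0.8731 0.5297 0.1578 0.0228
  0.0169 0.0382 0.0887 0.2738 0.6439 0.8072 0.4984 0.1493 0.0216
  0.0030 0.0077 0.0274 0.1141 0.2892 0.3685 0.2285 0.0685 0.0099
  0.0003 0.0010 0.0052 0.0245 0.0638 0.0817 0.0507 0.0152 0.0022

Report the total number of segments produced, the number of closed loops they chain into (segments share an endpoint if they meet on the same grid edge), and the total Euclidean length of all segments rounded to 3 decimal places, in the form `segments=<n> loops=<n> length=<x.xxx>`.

segments=18 loops=2 length=13.398

cell (2,3): code 0100 → (2.690,4.000)–(3.000,3.463)
cell (2,4): code 1000 → (3.000,4.768)–(2.690,4.000)
cell (3,2): code 0100 → (3.608,3.000)–(4.000,2.592)
cell (3,3): code 1110 → (3.000,3.463)–(3.608,3.000)
cell (3,4): code 1001 → (4.000,4.839)–(3.000,4.768)
cell (4,1): code 0100 → (4.714,2.000)–(5.000,1.772)
cell (4,2): code 1110 → (4.000,2.592)–(4.714,2.000)
cell (4,3): code 1011 → (5.000,3.510)–(4.775,4.000)
cell (4,4): code 0001 → (4.775,4.000)–(4.000,4.839)
cell (5,1): code 0010 → (5.000,1.772)–(5.690,2.000)
cell (5,2): code 0011 → (5.690,2.000)–(5.544,3.000)
cell (5,3): code 0001 → (5.544,3.000)–(5.000,3.510)
cell (7,4): code 0100 → (7.670,5.000)–(8.000,4.096)
cell (7,5): code 1000 → (8.000,5.344)–(7.670,5.000)
cell (8,4): code 0110 → (8.000,4.096)–(9.000,4.680)
cell (8,5): code 1001 → (9.000,5.169)–(8.000,5.344)
cell (9,4): code 0010 → (9.000,4.680)–(9.119,5.000)
cell (9,5): code 0001 → (9.119,5.000)–(9.000,5.169)
total: 18 segments, chained into 2 closed loop(s), length Σ = 13.398476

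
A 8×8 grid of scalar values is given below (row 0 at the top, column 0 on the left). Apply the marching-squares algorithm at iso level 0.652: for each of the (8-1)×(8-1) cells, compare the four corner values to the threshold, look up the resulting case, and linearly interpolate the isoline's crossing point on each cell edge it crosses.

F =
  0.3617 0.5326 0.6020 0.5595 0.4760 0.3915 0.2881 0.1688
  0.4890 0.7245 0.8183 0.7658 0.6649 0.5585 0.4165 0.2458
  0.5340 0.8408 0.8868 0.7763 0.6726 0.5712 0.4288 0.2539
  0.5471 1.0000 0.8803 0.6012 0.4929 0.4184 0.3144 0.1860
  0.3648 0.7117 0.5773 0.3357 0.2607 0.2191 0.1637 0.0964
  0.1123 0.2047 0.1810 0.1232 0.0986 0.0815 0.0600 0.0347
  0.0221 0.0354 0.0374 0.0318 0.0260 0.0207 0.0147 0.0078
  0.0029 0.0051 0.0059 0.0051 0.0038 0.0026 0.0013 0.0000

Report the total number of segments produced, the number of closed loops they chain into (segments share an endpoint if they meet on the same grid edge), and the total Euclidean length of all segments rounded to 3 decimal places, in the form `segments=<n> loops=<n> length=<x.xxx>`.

cell (0,0): code 0100 → (0.622,1.000)–(1.000,0.692)
cell (0,1): code 1100 → (0.231,2.000)–(0.622,1.000)
cell (0,2): code 1100 → (0.448,3.000)–(0.231,2.000)
cell (0,3): code 1100 → (0.932,4.000)–(0.448,3.000)
cell (0,4): code 1000 → (1.000,4.121)–(0.932,4.000)
cell (1,0): code 0110 → (1.000,0.692)–(2.000,0.385)
cell (1,4): code 1001 → (2.000,4.203)–(1.000,4.121)
cell (2,0): code 0110 → (2.000,0.385)–(3.000,0.232)
cell (2,2): code 1011 → (3.000,2.818)–(2.710,3.000)
cell (2,3): code 0011 → (2.710,3.000)–(2.115,4.000)
cell (2,4): code 0001 → (2.115,4.000)–(2.000,4.203)
cell (3,0): code 0110 → (3.000,0.232)–(4.000,0.828)
cell (3,1): code 1011 → (4.000,1.444)–(3.753,2.000)
cell (3,2): code 0001 → (3.753,2.000)–(3.000,2.818)
cell (4,0): code 0010 → (4.000,0.828)–(4.118,1.000)
cell (4,1): code 0001 → (4.118,1.000)–(4.000,1.444)
total: 16 segments, chained into 1 closed loop(s), length Σ = 12.187442

segments=16 loops=1 length=12.187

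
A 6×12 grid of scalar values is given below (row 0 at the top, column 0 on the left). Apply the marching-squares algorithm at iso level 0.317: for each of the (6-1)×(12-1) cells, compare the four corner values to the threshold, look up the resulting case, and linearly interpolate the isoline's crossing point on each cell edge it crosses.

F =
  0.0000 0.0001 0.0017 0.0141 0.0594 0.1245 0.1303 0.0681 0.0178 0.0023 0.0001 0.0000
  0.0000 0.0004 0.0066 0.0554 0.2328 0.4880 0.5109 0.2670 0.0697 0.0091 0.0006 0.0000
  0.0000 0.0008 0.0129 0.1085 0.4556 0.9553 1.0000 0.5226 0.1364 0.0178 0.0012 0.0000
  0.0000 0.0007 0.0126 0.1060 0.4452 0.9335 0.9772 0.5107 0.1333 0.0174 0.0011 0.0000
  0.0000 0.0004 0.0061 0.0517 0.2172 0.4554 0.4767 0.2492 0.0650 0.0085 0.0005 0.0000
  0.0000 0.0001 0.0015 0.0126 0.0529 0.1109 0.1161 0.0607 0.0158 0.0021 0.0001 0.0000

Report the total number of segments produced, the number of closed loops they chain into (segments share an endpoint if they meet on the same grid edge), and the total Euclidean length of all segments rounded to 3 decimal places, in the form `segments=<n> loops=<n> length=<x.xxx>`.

segments=16 loops=1 length=12.370

cell (0,4): code 0100 → (0.530,5.000)–(1.000,4.330)
cell (0,5): code 1100 → (0.491,6.000)–(0.530,5.000)
cell (0,6): code 1000 → (1.000,6.795)–(0.491,6.000)
cell (1,3): code 0100 → (1.378,4.000)–(2.000,3.601)
cell (1,4): code 1110 → (1.000,4.330)–(1.378,4.000)
cell (1,6): code 1101 → (1.196,7.000)–(1.000,6.795)
cell (1,7): code 1000 → (2.000,7.532)–(1.196,7.000)
cell (2,3): code 0110 → (2.000,3.601)–(3.000,3.622)
cell (2,7): code 1001 → (3.000,7.513)–(2.000,7.532)
cell (3,3): code 0010 → (3.000,3.622)–(3.562,4.000)
cell (3,4): code 0111 → (3.562,4.000)–(4.000,4.419)
cell (3,6): code 1011 → (4.000,6.702)–(3.741,7.000)
cell (3,7): code 0001 → (3.741,7.000)–(3.000,7.513)
cell (4,4): code 0010 → (4.000,4.419)–(4.402,5.000)
cell (4,5): code 0011 → (4.402,5.000)–(4.443,6.000)
cell (4,6): code 0001 → (4.443,6.000)–(4.000,6.702)
total: 16 segments, chained into 1 closed loop(s), length Σ = 12.369799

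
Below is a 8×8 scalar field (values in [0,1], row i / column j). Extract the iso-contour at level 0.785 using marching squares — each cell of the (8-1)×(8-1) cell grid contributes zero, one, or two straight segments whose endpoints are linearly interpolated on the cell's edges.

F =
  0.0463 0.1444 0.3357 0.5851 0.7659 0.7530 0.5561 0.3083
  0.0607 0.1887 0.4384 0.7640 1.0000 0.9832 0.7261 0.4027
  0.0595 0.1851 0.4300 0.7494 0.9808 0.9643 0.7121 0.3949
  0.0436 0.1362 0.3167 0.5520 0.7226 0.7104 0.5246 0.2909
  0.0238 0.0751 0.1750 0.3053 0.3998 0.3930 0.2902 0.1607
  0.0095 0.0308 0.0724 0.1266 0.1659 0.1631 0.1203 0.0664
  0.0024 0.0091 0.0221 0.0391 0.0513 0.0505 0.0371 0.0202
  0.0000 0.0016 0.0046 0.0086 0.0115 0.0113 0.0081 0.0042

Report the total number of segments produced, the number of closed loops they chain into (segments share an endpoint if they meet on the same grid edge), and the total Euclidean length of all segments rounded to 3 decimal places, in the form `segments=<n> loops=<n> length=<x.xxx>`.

cell (0,3): code 0100 → (0.082,4.000)–(1.000,3.089)
cell (0,4): code 1100 → (0.139,5.000)–(0.082,4.000)
cell (0,5): code 1000 → (1.000,5.771)–(0.139,5.000)
cell (1,3): code 0110 → (1.000,3.089)–(2.000,3.154)
cell (1,5): code 1001 → (2.000,5.711)–(1.000,5.771)
cell (2,3): code 0010 → (2.000,3.154)–(2.758,4.000)
cell (2,4): code 0011 → (2.758,4.000)–(2.706,5.000)
cell (2,5): code 0001 → (2.706,5.000)–(2.000,5.711)
total: 8 segments, chained into 1 closed loop(s), length Σ = 8.594500

segments=8 loops=1 length=8.595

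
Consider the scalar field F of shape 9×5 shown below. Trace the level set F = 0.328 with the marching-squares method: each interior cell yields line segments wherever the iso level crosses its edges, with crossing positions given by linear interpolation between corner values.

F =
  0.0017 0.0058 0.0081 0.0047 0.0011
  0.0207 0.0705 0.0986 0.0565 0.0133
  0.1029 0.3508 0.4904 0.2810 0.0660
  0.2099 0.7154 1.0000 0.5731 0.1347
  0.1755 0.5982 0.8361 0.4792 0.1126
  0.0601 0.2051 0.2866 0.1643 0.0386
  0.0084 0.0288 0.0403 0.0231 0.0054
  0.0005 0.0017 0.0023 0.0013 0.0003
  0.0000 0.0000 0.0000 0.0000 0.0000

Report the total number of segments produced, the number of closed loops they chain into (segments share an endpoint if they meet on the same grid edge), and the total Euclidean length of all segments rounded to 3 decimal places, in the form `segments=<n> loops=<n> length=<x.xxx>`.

cell (1,0): code 0100 → (1.919,1.000)–(2.000,0.908)
cell (1,1): code 1100 → (1.586,2.000)–(1.919,1.000)
cell (1,2): code 1000 → (2.000,2.776)–(1.586,2.000)
cell (2,0): code 0110 → (2.000,0.908)–(3.000,0.234)
cell (2,2): code 1101 → (2.161,3.000)–(2.000,2.776)
cell (2,3): code 1000 → (3.000,3.559)–(2.161,3.000)
cell (3,0): code 0110 → (3.000,0.234)–(4.000,0.361)
cell (3,3): code 1001 → (4.000,3.412)–(3.000,3.559)
cell (4,0): code 0010 → (4.000,0.361)–(4.687,1.000)
cell (4,1): code 0011 → (4.687,1.000)–(4.925,2.000)
cell (4,2): code 0011 → (4.925,2.000)–(4.480,3.000)
cell (4,3): code 0001 → (4.480,3.000)–(4.000,3.412)
total: 12 segments, chained into 1 closed loop(s), length Σ = 10.259279

segments=12 loops=1 length=10.259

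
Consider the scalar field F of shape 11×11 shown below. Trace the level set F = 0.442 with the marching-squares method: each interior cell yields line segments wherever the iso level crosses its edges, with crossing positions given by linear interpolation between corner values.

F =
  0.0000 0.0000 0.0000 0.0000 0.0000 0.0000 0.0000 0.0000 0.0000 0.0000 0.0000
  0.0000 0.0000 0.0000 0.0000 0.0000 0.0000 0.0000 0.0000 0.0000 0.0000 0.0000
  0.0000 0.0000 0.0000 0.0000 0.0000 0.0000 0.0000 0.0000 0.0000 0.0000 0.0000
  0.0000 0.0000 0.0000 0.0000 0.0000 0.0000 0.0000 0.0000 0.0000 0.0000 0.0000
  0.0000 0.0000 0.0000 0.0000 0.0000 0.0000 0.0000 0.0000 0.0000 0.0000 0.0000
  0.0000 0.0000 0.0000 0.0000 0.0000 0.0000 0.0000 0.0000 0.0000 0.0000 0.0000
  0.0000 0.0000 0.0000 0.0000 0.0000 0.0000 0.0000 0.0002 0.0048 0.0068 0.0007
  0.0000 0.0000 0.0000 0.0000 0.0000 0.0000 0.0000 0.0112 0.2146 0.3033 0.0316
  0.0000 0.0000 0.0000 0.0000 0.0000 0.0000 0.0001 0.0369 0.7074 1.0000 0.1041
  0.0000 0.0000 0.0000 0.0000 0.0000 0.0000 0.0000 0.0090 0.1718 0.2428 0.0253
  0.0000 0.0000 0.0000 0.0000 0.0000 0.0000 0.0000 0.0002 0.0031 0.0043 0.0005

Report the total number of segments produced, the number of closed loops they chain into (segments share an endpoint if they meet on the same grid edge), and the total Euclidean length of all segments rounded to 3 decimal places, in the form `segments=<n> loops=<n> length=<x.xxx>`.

segments=6 loops=1 length=5.345

cell (7,7): code 0100 → (7.461,8.000)–(8.000,7.604)
cell (7,8): code 1100 → (7.199,9.000)–(7.461,8.000)
cell (7,9): code 1000 → (8.000,9.623)–(7.199,9.000)
cell (8,7): code 0010 → (8.000,7.604)–(8.496,8.000)
cell (8,8): code 0011 → (8.496,8.000)–(8.737,9.000)
cell (8,9): code 0001 → (8.737,9.000)–(8.000,9.623)
total: 6 segments, chained into 1 closed loop(s), length Σ = 5.344613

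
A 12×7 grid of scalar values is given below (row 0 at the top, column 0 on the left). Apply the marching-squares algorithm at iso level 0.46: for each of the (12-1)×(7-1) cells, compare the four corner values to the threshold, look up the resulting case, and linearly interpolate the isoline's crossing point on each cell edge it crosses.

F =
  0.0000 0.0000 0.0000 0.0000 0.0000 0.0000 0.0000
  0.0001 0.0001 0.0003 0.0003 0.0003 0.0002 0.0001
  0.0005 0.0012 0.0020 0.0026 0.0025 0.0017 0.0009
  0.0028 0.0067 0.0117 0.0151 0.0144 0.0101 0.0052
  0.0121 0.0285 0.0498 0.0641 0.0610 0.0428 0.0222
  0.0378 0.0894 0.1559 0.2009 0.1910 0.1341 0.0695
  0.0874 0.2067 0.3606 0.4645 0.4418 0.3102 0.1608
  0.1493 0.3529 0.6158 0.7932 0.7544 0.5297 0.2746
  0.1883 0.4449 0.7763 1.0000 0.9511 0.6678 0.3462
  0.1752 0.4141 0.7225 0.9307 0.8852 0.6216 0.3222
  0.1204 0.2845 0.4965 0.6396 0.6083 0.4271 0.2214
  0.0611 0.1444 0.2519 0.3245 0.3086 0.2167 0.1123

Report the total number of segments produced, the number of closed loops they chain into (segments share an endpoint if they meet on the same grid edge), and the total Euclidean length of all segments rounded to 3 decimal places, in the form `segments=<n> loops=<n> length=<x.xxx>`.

segments=18 loops=1 length=14.392

cell (5,2): code 0100 → (5.983,3.000)–(6.000,2.957)
cell (5,3): code 1000 → (6.000,3.198)–(5.983,3.000)
cell (6,1): code 0100 → (6.389,2.000)–(7.000,1.407)
cell (6,2): code 1110 → (6.000,2.957)–(6.389,2.000)
cell (6,3): code 1101 → (6.058,4.000)–(6.000,3.198)
cell (6,4): code 1100 → (6.682,5.000)–(6.058,4.000)
cell (6,5): code 1000 → (7.000,5.273)–(6.682,5.000)
cell (7,1): code 0110 → (7.000,1.407)–(8.000,1.046)
cell (7,5): code 1001 → (8.000,5.646)–(7.000,5.273)
cell (8,1): code 0110 → (8.000,1.046)–(9.000,1.149)
cell (8,5): code 1001 → (9.000,5.540)–(8.000,5.646)
cell (9,1): code 0110 → (9.000,1.149)–(10.000,1.828)
cell (9,4): code 1011 → (10.000,4.818)–(9.831,5.000)
cell (9,5): code 0001 → (9.831,5.000)–(9.000,5.540)
cell (10,1): code 0010 → (10.000,1.828)–(10.149,2.000)
cell (10,2): code 0011 → (10.149,2.000)–(10.570,3.000)
cell (10,3): code 0011 → (10.570,3.000)–(10.495,4.000)
cell (10,4): code 0001 → (10.495,4.000)–(10.000,4.818)
total: 18 segments, chained into 1 closed loop(s), length Σ = 14.392219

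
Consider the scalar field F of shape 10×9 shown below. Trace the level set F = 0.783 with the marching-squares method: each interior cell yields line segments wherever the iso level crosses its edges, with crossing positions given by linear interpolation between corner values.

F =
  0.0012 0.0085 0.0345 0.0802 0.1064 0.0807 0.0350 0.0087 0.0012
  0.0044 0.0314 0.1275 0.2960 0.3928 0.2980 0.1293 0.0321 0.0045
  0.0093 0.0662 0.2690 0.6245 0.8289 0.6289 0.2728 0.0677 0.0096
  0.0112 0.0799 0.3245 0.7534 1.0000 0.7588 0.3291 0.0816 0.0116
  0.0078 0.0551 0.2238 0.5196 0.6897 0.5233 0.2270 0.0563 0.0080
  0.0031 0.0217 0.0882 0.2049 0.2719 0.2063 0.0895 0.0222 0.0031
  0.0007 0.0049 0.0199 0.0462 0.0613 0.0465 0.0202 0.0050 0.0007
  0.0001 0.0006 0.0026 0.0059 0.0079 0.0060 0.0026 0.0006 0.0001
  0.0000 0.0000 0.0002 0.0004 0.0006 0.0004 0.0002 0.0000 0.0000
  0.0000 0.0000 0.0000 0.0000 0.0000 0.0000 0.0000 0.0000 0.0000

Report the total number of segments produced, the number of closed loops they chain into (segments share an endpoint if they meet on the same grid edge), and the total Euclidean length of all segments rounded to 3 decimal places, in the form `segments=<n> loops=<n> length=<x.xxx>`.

cell (1,3): code 0100 → (1.895,4.000)–(2.000,3.775)
cell (1,4): code 1000 → (2.000,4.229)–(1.895,4.000)
cell (2,3): code 0110 → (2.000,3.775)–(3.000,3.120)
cell (2,4): code 1001 → (3.000,4.900)–(2.000,4.229)
cell (3,3): code 0010 → (3.000,3.120)–(3.699,4.000)
cell (3,4): code 0001 → (3.699,4.000)–(3.000,4.900)
total: 6 segments, chained into 1 closed loop(s), length Σ = 5.163431

segments=6 loops=1 length=5.163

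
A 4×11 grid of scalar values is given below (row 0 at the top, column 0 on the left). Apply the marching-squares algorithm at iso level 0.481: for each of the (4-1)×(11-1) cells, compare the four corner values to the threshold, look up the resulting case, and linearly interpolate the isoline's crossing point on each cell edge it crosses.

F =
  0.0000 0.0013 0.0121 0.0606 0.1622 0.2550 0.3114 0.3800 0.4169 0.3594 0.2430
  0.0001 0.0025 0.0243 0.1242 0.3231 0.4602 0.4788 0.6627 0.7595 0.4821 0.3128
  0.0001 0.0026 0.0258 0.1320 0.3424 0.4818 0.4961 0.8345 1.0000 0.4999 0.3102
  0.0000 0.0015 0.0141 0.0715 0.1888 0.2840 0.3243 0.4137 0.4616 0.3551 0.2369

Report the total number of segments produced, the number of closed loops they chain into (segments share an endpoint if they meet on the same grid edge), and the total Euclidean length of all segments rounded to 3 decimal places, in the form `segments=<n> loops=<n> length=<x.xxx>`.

cell (0,6): code 0100 → (0.357,7.000)–(1.000,6.012)
cell (0,7): code 1100 → (0.187,8.000)–(0.357,7.000)
cell (0,8): code 1100 → (0.991,9.000)–(0.187,8.000)
cell (0,9): code 1000 → (1.000,9.006)–(0.991,9.000)
cell (1,4): code 0100 → (1.963,5.000)–(2.000,4.994)
cell (1,5): code 1100 → (1.127,6.000)–(1.963,5.000)
cell (1,6): code 1110 → (1.000,6.012)–(1.127,6.000)
cell (1,9): code 1001 → (2.000,9.100)–(1.000,9.006)
cell (2,4): code 0010 → (2.000,4.994)–(2.004,5.000)
cell (2,5): code 0011 → (2.004,5.000)–(2.088,6.000)
cell (2,6): code 0011 → (2.088,6.000)–(2.840,7.000)
cell (2,7): code 0011 → (2.840,7.000)–(2.964,8.000)
cell (2,8): code 0011 → (2.964,8.000)–(2.131,9.000)
cell (2,9): code 0001 → (2.131,9.000)–(2.000,9.100)
total: 14 segments, chained into 1 closed loop(s), length Σ = 10.695515

segments=14 loops=1 length=10.696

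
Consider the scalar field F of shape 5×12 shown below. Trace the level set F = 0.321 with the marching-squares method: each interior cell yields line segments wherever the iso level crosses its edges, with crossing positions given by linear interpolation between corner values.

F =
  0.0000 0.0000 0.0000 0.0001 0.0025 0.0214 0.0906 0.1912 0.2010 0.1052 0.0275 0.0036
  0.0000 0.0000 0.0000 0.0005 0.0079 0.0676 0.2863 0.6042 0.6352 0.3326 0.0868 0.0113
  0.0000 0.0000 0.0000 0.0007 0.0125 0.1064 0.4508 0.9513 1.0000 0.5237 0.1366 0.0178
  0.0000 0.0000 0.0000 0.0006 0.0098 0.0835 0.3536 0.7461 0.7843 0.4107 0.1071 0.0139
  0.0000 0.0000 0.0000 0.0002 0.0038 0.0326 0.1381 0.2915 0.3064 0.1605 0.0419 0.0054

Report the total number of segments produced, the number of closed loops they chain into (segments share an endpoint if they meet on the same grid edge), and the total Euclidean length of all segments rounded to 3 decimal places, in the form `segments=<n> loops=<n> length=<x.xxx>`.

segments=14 loops=1 length=11.778

cell (0,6): code 0100 → (0.314,7.000)–(1.000,6.109)
cell (0,7): code 1100 → (0.276,8.000)–(0.314,7.000)
cell (0,8): code 1100 → (0.949,9.000)–(0.276,8.000)
cell (0,9): code 1000 → (1.000,9.047)–(0.949,9.000)
cell (1,5): code 0100 → (1.211,6.000)–(2.000,5.623)
cell (1,6): code 1110 → (1.000,6.109)–(1.211,6.000)
cell (1,9): code 1001 → (2.000,9.524)–(1.000,9.047)
cell (2,5): code 0110 → (2.000,5.623)–(3.000,5.879)
cell (2,9): code 1001 → (3.000,9.295)–(2.000,9.524)
cell (3,5): code 0010 → (3.000,5.879)–(3.151,6.000)
cell (3,6): code 0011 → (3.151,6.000)–(3.935,7.000)
cell (3,7): code 0011 → (3.935,7.000)–(3.969,8.000)
cell (3,8): code 0011 → (3.969,8.000)–(3.359,9.000)
cell (3,9): code 0001 → (3.359,9.000)–(3.000,9.295)
total: 14 segments, chained into 1 closed loop(s), length Σ = 11.778349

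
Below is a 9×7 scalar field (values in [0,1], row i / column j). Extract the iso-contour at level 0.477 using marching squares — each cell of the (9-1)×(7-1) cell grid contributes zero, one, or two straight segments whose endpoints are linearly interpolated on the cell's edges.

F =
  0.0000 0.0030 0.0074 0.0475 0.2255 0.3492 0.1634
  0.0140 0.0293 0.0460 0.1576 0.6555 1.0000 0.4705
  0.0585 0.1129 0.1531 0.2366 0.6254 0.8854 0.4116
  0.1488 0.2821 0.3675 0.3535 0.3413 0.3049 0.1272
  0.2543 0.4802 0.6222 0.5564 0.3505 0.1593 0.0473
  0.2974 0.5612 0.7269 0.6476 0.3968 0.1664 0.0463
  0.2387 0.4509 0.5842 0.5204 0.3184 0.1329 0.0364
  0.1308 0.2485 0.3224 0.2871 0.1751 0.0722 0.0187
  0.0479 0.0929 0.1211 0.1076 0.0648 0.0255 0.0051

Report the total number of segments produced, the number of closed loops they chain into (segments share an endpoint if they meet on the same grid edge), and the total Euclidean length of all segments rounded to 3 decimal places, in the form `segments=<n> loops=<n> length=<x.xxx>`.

segments=20 loops=2 length=16.945

cell (0,3): code 0100 → (0.585,4.000)–(1.000,3.641)
cell (0,4): code 1100 → (0.196,5.000)–(0.585,4.000)
cell (0,5): code 1000 → (1.000,5.988)–(0.196,5.000)
cell (1,3): code 0110 → (1.000,3.641)–(2.000,3.618)
cell (1,5): code 1001 → (2.000,5.862)–(1.000,5.988)
cell (2,3): code 0010 → (2.000,3.618)–(2.522,4.000)
cell (2,4): code 0011 → (2.522,4.000)–(2.704,5.000)
cell (2,5): code 0001 → (2.704,5.000)–(2.000,5.862)
cell (3,0): code 0100 → (3.984,1.000)–(4.000,0.986)
cell (3,1): code 1100 → (3.430,2.000)–(3.984,1.000)
cell (3,2): code 1100 → (3.609,3.000)–(3.430,2.000)
cell (3,3): code 1000 → (4.000,3.386)–(3.609,3.000)
cell (4,0): code 0110 → (4.000,0.986)–(5.000,0.681)
cell (4,3): code 1001 → (5.000,3.680)–(4.000,3.386)
cell (5,0): code 0010 → (5.000,0.681)–(5.763,1.000)
cell (5,1): code 0111 → (5.763,1.000)–(6.000,1.196)
cell (5,3): code 1001 → (6.000,3.215)–(5.000,3.680)
cell (6,1): code 0010 → (6.000,1.196)–(6.409,2.000)
cell (6,2): code 0011 → (6.409,2.000)–(6.186,3.000)
cell (6,3): code 0001 → (6.186,3.000)–(6.000,3.215)
total: 20 segments, chained into 2 closed loop(s), length Σ = 16.945372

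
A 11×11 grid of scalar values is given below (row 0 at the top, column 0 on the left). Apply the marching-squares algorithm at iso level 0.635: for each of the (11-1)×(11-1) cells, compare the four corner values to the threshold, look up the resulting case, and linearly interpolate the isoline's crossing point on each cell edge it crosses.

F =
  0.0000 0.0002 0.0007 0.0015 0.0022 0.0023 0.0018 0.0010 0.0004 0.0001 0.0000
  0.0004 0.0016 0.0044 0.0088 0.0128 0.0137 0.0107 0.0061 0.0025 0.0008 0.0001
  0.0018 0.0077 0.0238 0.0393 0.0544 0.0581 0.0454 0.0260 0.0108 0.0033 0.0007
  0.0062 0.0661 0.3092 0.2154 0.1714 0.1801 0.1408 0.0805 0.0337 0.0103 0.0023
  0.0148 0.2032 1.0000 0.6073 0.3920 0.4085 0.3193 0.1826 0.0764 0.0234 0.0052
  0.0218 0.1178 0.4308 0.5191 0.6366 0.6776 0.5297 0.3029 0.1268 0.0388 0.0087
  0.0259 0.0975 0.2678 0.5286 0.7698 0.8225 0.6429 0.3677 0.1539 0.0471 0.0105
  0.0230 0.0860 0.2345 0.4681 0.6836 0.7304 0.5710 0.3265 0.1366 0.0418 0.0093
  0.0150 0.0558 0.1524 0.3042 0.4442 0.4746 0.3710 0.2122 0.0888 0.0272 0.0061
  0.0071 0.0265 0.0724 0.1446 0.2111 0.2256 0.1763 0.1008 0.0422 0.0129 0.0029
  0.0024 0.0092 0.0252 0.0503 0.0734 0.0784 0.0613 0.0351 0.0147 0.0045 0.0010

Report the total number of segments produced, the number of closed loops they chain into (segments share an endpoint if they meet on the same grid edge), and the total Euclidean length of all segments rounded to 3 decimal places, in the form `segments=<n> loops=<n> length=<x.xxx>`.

cell (3,1): code 0100 → (3.472,2.000)–(4.000,1.542)
cell (3,2): code 1000 → (4.000,2.929)–(3.472,2.000)
cell (4,1): code 0010 → (4.000,1.542)–(4.641,2.000)
cell (4,2): code 0001 → (4.641,2.000)–(4.000,2.929)
cell (4,3): code 0100 → (4.993,4.000)–(5.000,3.986)
cell (4,4): code 1100 → (4.842,5.000)–(4.993,4.000)
cell (4,5): code 1000 → (5.000,5.288)–(4.842,5.000)
cell (5,3): code 0110 → (5.000,3.986)–(6.000,3.441)
cell (5,5): code 1101 → (5.930,6.000)–(5.000,5.288)
cell (5,6): code 1000 → (6.000,6.029)–(5.930,6.000)
cell (6,3): code 0110 → (6.000,3.441)–(7.000,3.774)
cell (6,5): code 1011 → (7.000,5.598)–(6.110,6.000)
cell (6,6): code 0001 → (6.110,6.000)–(6.000,6.029)
cell (7,3): code 0010 → (7.000,3.774)–(7.203,4.000)
cell (7,4): code 0011 → (7.203,4.000)–(7.373,5.000)
cell (7,5): code 0001 → (7.373,5.000)–(7.000,5.598)
total: 16 segments, chained into 2 closed loop(s), length Σ = 11.593905

segments=16 loops=2 length=11.594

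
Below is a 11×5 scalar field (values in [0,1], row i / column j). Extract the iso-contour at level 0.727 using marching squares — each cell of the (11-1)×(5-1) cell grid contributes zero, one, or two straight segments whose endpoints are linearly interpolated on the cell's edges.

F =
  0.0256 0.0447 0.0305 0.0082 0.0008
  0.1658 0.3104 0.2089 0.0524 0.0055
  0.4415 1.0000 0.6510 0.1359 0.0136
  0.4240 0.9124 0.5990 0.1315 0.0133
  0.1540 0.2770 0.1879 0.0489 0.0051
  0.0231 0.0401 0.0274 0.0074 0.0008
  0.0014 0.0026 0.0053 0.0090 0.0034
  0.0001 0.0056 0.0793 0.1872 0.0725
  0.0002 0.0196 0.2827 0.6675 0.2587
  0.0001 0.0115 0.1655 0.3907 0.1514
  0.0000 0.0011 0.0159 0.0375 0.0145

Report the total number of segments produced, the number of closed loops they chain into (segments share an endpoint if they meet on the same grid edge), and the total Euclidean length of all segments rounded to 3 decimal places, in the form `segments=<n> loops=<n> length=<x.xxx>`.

segments=6 loops=1 length=4.668

cell (1,0): code 0100 → (1.604,1.000)–(2.000,0.511)
cell (1,1): code 1000 → (2.000,1.782)–(1.604,1.000)
cell (2,0): code 0110 → (2.000,0.511)–(3.000,0.620)
cell (2,1): code 1001 → (3.000,1.592)–(2.000,1.782)
cell (3,0): code 0010 → (3.000,0.620)–(3.292,1.000)
cell (3,1): code 0001 → (3.292,1.000)–(3.000,1.592)
total: 6 segments, chained into 1 closed loop(s), length Σ = 4.668088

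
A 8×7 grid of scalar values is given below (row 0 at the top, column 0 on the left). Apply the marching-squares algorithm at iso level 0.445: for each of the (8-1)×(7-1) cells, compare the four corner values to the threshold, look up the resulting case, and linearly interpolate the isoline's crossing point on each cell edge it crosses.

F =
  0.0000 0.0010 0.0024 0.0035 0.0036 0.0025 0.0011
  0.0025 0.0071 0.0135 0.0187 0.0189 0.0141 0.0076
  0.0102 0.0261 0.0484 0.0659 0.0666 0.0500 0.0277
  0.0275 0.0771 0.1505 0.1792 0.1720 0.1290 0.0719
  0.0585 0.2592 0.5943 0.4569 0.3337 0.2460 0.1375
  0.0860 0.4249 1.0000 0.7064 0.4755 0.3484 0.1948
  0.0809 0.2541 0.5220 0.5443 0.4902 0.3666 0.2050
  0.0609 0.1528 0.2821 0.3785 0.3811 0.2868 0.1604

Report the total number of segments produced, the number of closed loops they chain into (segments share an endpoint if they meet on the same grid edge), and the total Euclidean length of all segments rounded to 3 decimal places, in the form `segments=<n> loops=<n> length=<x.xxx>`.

segments=12 loops=1 length=9.606

cell (3,1): code 0100 → (3.664,2.000)–(4.000,1.554)
cell (3,2): code 1100 → (3.957,3.000)–(3.664,2.000)
cell (3,3): code 1000 → (4.000,3.097)–(3.957,3.000)
cell (4,1): code 0110 → (4.000,1.554)–(5.000,1.035)
cell (4,3): code 1101 → (4.785,4.000)–(4.000,3.097)
cell (4,4): code 1000 → (5.000,4.240)–(4.785,4.000)
cell (5,1): code 0110 → (5.000,1.035)–(6.000,1.713)
cell (5,4): code 1001 → (6.000,4.366)–(5.000,4.240)
cell (6,1): code 0010 → (6.000,1.713)–(6.321,2.000)
cell (6,2): code 0011 → (6.321,2.000)–(6.599,3.000)
cell (6,3): code 0011 → (6.599,3.000)–(6.414,4.000)
cell (6,4): code 0001 → (6.414,4.000)–(6.000,4.366)
total: 12 segments, chained into 1 closed loop(s), length Σ = 9.606162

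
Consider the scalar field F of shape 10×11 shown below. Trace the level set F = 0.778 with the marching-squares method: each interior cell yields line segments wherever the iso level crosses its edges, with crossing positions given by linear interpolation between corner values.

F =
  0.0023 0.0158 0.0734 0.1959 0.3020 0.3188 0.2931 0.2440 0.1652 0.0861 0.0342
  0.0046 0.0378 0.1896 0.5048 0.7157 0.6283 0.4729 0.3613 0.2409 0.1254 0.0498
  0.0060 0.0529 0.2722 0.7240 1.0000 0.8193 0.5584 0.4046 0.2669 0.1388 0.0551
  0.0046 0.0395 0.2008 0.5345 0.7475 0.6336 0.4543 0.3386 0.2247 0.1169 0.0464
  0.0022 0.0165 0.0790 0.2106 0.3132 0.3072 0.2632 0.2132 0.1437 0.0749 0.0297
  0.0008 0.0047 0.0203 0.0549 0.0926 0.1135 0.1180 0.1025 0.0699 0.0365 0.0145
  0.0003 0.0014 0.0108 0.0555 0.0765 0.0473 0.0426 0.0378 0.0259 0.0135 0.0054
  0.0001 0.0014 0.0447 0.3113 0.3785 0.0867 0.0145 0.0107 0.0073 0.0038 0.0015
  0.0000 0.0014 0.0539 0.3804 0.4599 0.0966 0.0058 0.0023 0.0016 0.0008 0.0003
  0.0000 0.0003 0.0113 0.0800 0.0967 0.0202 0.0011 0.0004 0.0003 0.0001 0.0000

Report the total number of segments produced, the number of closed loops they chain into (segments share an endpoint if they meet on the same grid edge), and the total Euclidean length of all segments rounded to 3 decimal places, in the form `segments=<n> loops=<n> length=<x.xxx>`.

cell (1,3): code 0100 → (1.219,4.000)–(2.000,3.196)
cell (1,4): code 1100 → (1.784,5.000)–(1.219,4.000)
cell (1,5): code 1000 → (2.000,5.158)–(1.784,5.000)
cell (2,3): code 0010 → (2.000,3.196)–(2.879,4.000)
cell (2,4): code 0011 → (2.879,4.000)–(2.222,5.000)
cell (2,5): code 0001 → (2.222,5.000)–(2.000,5.158)
total: 6 segments, chained into 1 closed loop(s), length Σ = 5.198439

segments=6 loops=1 length=5.198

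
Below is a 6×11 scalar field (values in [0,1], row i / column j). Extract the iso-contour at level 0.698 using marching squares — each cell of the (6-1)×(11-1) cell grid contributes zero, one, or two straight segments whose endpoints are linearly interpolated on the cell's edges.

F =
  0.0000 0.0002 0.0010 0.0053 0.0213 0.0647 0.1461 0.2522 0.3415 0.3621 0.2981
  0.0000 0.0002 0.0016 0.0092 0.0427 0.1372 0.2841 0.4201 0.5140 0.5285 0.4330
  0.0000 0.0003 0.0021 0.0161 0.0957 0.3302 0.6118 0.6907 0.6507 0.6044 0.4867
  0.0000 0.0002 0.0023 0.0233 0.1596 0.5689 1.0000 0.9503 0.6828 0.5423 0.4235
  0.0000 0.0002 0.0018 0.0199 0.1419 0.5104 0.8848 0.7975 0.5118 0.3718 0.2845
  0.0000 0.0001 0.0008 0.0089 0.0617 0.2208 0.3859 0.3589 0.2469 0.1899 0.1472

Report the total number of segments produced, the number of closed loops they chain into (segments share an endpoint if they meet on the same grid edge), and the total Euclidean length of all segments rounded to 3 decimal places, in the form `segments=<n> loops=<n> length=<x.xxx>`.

segments=8 loops=1 length=7.654

cell (2,5): code 0100 → (2.222,6.000)–(3.000,5.299)
cell (2,6): code 1100 → (2.028,7.000)–(2.222,6.000)
cell (2,7): code 1000 → (3.000,7.943)–(2.028,7.000)
cell (3,5): code 0110 → (3.000,5.299)–(4.000,5.501)
cell (3,7): code 1001 → (4.000,7.348)–(3.000,7.943)
cell (4,5): code 0010 → (4.000,5.501)–(4.374,6.000)
cell (4,6): code 0011 → (4.374,6.000)–(4.227,7.000)
cell (4,7): code 0001 → (4.227,7.000)–(4.000,7.348)
total: 8 segments, chained into 1 closed loop(s), length Σ = 7.653776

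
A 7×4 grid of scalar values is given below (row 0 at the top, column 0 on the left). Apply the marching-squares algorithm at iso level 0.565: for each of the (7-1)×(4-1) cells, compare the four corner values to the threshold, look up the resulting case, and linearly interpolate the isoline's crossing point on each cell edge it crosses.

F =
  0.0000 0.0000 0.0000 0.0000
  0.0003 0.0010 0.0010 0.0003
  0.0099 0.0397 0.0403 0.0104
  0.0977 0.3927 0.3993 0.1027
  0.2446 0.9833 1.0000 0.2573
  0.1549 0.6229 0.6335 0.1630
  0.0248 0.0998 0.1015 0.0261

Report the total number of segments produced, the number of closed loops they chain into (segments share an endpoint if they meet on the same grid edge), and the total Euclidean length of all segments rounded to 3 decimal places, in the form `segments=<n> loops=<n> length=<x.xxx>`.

cell (3,0): code 0100 → (3.292,1.000)–(4.000,0.434)
cell (3,1): code 1100 → (3.276,2.000)–(3.292,1.000)
cell (3,2): code 1000 → (4.000,2.586)–(3.276,2.000)
cell (4,0): code 0110 → (4.000,0.434)–(5.000,0.876)
cell (4,2): code 1001 → (5.000,2.146)–(4.000,2.586)
cell (5,0): code 0010 → (5.000,0.876)–(5.111,1.000)
cell (5,1): code 0011 → (5.111,1.000)–(5.129,2.000)
cell (5,2): code 0001 → (5.129,2.000)–(5.000,2.146)
total: 8 segments, chained into 1 closed loop(s), length Σ = 6.384938

segments=8 loops=1 length=6.385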